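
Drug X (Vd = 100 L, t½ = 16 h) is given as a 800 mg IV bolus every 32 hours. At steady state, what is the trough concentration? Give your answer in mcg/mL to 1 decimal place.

2.7 mcg/mL

τ = 32 h = 2 half-lives, so f = (1/2)^2 = 0.25.
At steady state, R = 1/(1 − 0.25) = 4/3.
Single-dose peak C₀ = D/Vd = 800/100 = 8 mcg/mL.
Steady-state peak Cmax,ss = C₀·R = 8 × 4/3 ≈ 10.667 mcg/mL.
Steady-state trough Cmin,ss = Cmax,ss·f ≈ 10.667 × 0.25 ≈ 2.667 mcg/mL.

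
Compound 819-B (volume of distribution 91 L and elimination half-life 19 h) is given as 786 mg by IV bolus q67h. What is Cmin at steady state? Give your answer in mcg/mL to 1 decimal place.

0.8 mcg/mL

Over one 67-h interval, 67/19 ≈ 3.5263 half-lives elapse, leaving f ≈ 0.0868 of each dose.
Single-dose peak C₀ = D/Vd = 786/91 ≈ 8.637 mcg/mL.
Steady-state trough Cmin,ss = C₀·f/(1−f) ≈ 8.637 × 0.0868/0.9132 ≈ 0.821 mcg/mL.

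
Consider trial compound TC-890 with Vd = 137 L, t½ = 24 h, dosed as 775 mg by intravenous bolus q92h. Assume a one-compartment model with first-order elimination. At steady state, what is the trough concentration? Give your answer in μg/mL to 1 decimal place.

0.4 μg/mL

τ/t½ = 92/24 ≈ 3.8333, so fraction remaining f = (1/2)^(92/24) ≈ 0.0702.
At steady state, accumulation factor R = 1/(1 − e^(−kτ)) ≈ 1.0755.
Single-dose peak C₀ = D/Vd = 775/137 ≈ 5.657 μg/mL.
Cmax,ss = C₀/(1 − f) ≈ 5.657/0.9298 ≈ 6.084 μg/mL.
Steady-state trough Cmin,ss = Cmax,ss·f ≈ 6.084 × 0.0702 ≈ 0.427 μg/mL.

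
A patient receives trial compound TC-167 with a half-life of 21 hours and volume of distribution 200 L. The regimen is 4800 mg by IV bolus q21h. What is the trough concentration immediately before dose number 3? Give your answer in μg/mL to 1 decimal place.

18.0 μg/mL

f = (1/2)^(τ/t½) = (1/2)^(21/21) ≈ 0.5000.
C₀ = D/Vd = 4800/200 ≈ 24.000 μg/mL.
Before the 3rd dose, 2 doses have been given. Superposition: Cmin = C₀·(f + f²).
≈ 24.000 × (0.5000 + 0.2500) ≈ 24.000 × 0.7500 ≈ 18.000 μg/mL.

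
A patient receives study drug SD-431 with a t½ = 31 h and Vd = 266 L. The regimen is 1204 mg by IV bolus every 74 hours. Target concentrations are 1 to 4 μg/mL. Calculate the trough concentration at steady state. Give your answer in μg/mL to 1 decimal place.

Over one 74-h interval, 74/31 ≈ 2.3871 half-lives elapse, leaving f ≈ 0.1912 of each dose.
Each bolus raises the concentration by D/Vd = 1204/266 ≈ 4.526 μg/mL.
Steady-state trough Cmin,ss = C₀·f/(1−f) ≈ 4.526 × 0.1912/0.8088 ≈ 1.070 μg/mL.
Trough 1.1 μg/mL vs MEC 1 μg/mL: adequate.

1.1 μg/mL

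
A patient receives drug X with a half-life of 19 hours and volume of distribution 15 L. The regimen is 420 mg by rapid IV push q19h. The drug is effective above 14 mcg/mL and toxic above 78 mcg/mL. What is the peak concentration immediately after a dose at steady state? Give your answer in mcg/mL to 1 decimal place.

56.0 mcg/mL

The dosing interval is 1 half-life, so f = 2^(−1) = 0.5.
Accumulation ratio R = 1/(1 − f) = 1/0.5 = 2/1.
Single-dose peak C₀ = D/Vd = 420/15 = 28 mcg/mL.
Steady-state peak Cmax,ss = C₀·R = 28 × 2/1 ≈ 56.000 mcg/mL.
Peak 56.0 mcg/mL vs MTC 78 mcg/mL: below toxic threshold.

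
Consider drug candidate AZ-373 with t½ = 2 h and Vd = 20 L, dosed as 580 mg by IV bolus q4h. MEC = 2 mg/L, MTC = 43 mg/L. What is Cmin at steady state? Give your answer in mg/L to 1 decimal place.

The dosing interval is 2 half-lives, so f = 2^(−2) = 0.25.
At steady state, R = 1/(1 − 0.25) = 4/3.
Single-dose peak C₀ = D/Vd = 580/20 = 29 mg/L.
Steady-state peak Cmax,ss = C₀·R = 29 × 4/3 ≈ 38.667 mg/L.
Steady-state trough Cmin,ss = Cmax,ss·f ≈ 38.667 × 0.25 ≈ 9.667 mg/L.
Trough 9.7 mg/L vs MEC 2 mg/L: adequate.

9.7 mg/L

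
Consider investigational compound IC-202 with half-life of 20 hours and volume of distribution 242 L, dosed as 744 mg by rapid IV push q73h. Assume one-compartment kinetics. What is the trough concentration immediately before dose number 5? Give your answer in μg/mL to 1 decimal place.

0.3 μg/mL

f = (1/2)^(τ/t½) = (1/2)^(73/20) ≈ 0.0797.
C₀ = D/Vd = 744/242 ≈ 3.074 μg/mL.
Before the 5th dose, 4 doses have been given. Superposition: Cmin = C₀·(f + f² + … + f^4).
≈ 3.074 × (0.0797 + 0.0064 + 0.0005 + 0.0000) ≈ 3.074 × 0.0866 ≈ 0.266 μg/mL.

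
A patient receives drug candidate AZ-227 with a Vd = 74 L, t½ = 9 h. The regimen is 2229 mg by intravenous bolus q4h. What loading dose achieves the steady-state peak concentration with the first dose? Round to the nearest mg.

8407 mg

f = (1/2)^(4/9) ≈ 0.734867; accumulation ratio R = 1/(1−f) ≈ 3.77169.
Loading dose to hit Cmax,ss on first dose: D_load = D_maint·R ≈ 2229 × 3.77169 ≈ 8407.10 mg.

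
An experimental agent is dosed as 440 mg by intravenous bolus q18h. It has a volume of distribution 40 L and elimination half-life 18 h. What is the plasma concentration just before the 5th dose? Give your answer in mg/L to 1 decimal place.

10.3 mg/L

f = (1/2)^(τ/t½) = (1/2)^(18/18) ≈ 0.5000.
C₀ = D/Vd = 440/40 ≈ 11.000 mg/L.
Before the 5th dose, 4 doses have been given. Superposition: Cmin = C₀·(f + f² + … + f^4).
≈ 11.000 × (0.5000 + 0.2500 + 0.1250 + 0.0625) ≈ 11.000 × 0.9375 ≈ 10.312 mg/L.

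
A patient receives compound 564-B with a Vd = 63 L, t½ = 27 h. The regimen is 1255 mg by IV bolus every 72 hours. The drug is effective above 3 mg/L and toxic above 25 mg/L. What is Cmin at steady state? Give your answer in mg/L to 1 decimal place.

3.7 mg/L

k = ln2/t½ = ln2/27 ≈ 0.025672 h⁻¹; fraction remaining f = e^(−kτ) = e^(−0.025672×72) ≈ 0.1575.
Each bolus raises the concentration by D/Vd = 1255/63 ≈ 19.921 mg/L.
Steady-state trough Cmin,ss = C₀·f/(1−f) ≈ 19.921 × 0.1575/0.8425 ≈ 3.724 mg/L.
Trough 3.7 mg/L vs MEC 3 mg/L: adequate.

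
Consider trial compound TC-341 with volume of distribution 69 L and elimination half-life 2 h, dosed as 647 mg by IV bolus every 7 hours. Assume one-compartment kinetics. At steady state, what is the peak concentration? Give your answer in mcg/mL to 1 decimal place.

10.3 mcg/mL

τ/t½ = 7/2 ≈ 3.5, so fraction remaining f = (1/2)^(7/2) ≈ 0.0884.
At steady state, accumulation factor R = 1/(1 − e^(−kτ)) ≈ 1.0970.
Each bolus raises the concentration by D/Vd = 647/69 ≈ 9.377 mcg/mL.
Steady-state peak Cmax,ss = C₀·R ≈ 9.377 × 1.0970 ≈ 10.287 mcg/mL.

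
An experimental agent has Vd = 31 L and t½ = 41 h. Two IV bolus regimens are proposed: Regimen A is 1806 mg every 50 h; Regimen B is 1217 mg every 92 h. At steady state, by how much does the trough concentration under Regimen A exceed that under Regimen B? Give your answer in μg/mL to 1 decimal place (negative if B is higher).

Regimen A: f = (1/2)^(50/41) ≈ 0.4294; Cmin,ss = (1806/31)·f/(1−f) ≈ 43.842 μg/mL.
Regimen B: f = (1/2)^(92/41) ≈ 0.2111; Cmin,ss = (1217/31)·f/(1−f) ≈ 10.505 μg/mL.
Difference ≈ 43.842 − 10.505 ≈ 33.337 μg/mL.

33.3 μg/mL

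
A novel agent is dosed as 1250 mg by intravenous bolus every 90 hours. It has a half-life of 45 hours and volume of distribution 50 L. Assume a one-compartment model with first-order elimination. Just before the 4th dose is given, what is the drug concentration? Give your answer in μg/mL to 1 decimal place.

f = (1/2)^(τ/t½) = (1/2)^(90/45) ≈ 0.2500.
C₀ = D/Vd = 1250/50 ≈ 25.000 μg/mL.
Before the 4th dose, 3 doses have been given. Superposition: Cmin = C₀·(f + f² + … + f^3).
≈ 25.000 × (0.2500 + 0.0625 + 0.0156) ≈ 25.000 × 0.3281 ≈ 8.203 μg/mL.

8.2 μg/mL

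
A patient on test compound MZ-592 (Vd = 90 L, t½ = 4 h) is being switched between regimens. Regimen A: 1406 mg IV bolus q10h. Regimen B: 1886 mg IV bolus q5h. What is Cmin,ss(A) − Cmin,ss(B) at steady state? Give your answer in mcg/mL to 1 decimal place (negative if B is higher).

Regimen A: f = (1/2)^(10/4) ≈ 0.1768; Cmin,ss = (1406/90)·f/(1−f) ≈ 3.355 mcg/mL.
Regimen B: f = (1/2)^(5/4) ≈ 0.4204; Cmin,ss = (1886/90)·f/(1−f) ≈ 15.200 mcg/mL.
Difference ≈ 3.355 − 15.200 ≈ -11.845 mcg/mL.

-11.8 mcg/mL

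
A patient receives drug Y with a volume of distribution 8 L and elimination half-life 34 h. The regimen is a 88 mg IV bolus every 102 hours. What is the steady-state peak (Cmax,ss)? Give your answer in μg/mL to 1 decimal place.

τ = 102 h = 3 half-lives, so f = (1/2)^3 = 0.125.
At steady state, R = 1/(1 − 0.125) = 8/7.
Single-dose peak C₀ = D/Vd = 88/8 = 11 μg/mL.
Steady-state peak Cmax,ss = C₀·R = 11 × 8/7 ≈ 12.571 μg/mL.

12.6 μg/mL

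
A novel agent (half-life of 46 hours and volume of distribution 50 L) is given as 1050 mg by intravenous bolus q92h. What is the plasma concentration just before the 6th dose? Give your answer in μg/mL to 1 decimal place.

f = (1/2)^(τ/t½) = (1/2)^(92/46) ≈ 0.2500.
C₀ = D/Vd = 1050/50 ≈ 21.000 μg/mL.
Before the 6th dose, 5 doses have been given. Superposition: Cmin = C₀·(f + f² + … + f^5).
≈ 21.000 × (0.2500 + 0.0625 + 0.0156 + 0.0039 + 0.0010) ≈ 21.000 × 0.3330 ≈ 6.993 μg/mL.

7.0 μg/mL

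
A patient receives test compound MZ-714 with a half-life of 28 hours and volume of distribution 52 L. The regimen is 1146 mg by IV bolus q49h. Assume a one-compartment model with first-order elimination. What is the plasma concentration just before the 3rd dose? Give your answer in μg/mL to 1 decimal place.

f = (1/2)^(τ/t½) = (1/2)^(49/28) ≈ 0.2973.
C₀ = D/Vd = 1146/52 ≈ 22.038 μg/mL.
Before the 3rd dose, 2 doses have been given. Superposition: Cmin = C₀·(f + f²).
≈ 22.038 × (0.2973 + 0.0884) ≈ 22.038 × 0.3857 ≈ 8.500 μg/mL.

8.5 μg/mL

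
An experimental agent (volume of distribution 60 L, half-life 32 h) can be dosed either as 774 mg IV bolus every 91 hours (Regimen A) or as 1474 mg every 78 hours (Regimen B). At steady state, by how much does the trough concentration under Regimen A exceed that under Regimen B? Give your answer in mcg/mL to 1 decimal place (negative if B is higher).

Regimen A: f = (1/2)^(91/32) ≈ 0.1393; Cmin,ss = (774/60)·f/(1−f) ≈ 2.088 mcg/mL.
Regimen B: f = (1/2)^(78/32) ≈ 0.1846; Cmin,ss = (1474/60)·f/(1−f) ≈ 5.562 mcg/mL.
Difference ≈ 2.088 − 5.562 ≈ -3.474 mcg/mL.

-3.5 mcg/mL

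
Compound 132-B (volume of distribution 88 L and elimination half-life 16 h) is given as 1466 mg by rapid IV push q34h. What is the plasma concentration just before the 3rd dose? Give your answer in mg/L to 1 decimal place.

f = (1/2)^(τ/t½) = (1/2)^(34/16) ≈ 0.2293.
C₀ = D/Vd = 1466/88 ≈ 16.659 mg/L.
Before the 3rd dose, 2 doses have been given. Superposition: Cmin = C₀·(f + f²).
≈ 16.659 × (0.2293 + 0.0526) ≈ 16.659 × 0.2819 ≈ 4.696 mg/L.

4.7 mg/L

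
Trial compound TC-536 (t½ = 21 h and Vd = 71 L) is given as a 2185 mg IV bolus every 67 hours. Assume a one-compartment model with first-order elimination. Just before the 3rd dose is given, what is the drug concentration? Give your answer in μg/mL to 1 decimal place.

f = (1/2)^(τ/t½) = (1/2)^(67/21) ≈ 0.1095.
C₀ = D/Vd = 2185/71 ≈ 30.775 μg/mL.
Before the 3rd dose, 2 doses have been given. Superposition: Cmin = C₀·(f + f²).
≈ 30.775 × (0.1095 + 0.0120) ≈ 30.775 × 0.1215 ≈ 3.739 μg/mL.

3.7 μg/mL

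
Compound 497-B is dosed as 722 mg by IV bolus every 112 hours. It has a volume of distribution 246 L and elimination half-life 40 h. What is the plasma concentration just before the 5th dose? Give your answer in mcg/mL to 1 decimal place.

f = (1/2)^(τ/t½) = (1/2)^(112/40) ≈ 0.1436.
C₀ = D/Vd = 722/246 ≈ 2.935 mcg/mL.
Before the 5th dose, 4 doses have been given. Superposition: Cmin = C₀·(f + f² + … + f^4).
≈ 2.935 × (0.1436 + 0.0206 + 0.0030 + 0.0004) ≈ 2.935 × 0.1676 ≈ 0.492 mcg/mL.

0.5 mcg/mL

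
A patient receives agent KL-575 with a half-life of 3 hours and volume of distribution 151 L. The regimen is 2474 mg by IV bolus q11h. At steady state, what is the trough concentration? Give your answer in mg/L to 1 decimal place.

1.4 mg/L

Over one 11-h interval, 11/3 ≈ 3.6667 half-lives elapse, leaving f ≈ 0.0787 of each dose.
At steady state, accumulation factor R = 1/(1 − e^(−kτ)) ≈ 1.0854.
Single-dose peak C₀ = D/Vd = 2474/151 ≈ 16.384 mg/L.
Cmax,ss = C₀/(1 − f) ≈ 16.384/0.9213 ≈ 17.784 mg/L.
One interval later, Cmin,ss = Cmax,ss·e^(−kτ) ≈ 17.784 × 0.0787 ≈ 1.400 mg/L.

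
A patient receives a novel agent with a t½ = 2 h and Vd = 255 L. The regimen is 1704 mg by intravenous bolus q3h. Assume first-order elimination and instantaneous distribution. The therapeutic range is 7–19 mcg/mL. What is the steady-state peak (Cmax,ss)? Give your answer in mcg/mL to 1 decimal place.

Over one 3-h interval, 3/2 ≈ 1.5 half-lives elapse, leaving f ≈ 0.3536 of each dose.
Accumulation ratio R = 1/(1 − f) ≈ 1/0.6464 ≈ 1.5470.
Single-dose peak C₀ = D/Vd = 1704/255 ≈ 6.682 mcg/mL.
Steady-state peak Cmax,ss = C₀·R ≈ 6.682 × 1.5470 ≈ 10.337 mcg/mL.
Peak 10.3 mcg/mL vs MTC 19 mcg/mL: below toxic threshold.

10.3 mcg/mL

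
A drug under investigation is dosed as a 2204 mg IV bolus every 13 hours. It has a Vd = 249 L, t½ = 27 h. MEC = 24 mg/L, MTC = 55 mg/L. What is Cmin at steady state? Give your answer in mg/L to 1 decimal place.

Over one 13-h interval, 13/27 ≈ 0.48148 half-lives elapse, leaving f ≈ 0.7162 of each dose.
At steady state, accumulation factor R = 1/(1 − e^(−kτ)) ≈ 3.5236.
Each bolus raises the concentration by D/Vd = 2204/249 ≈ 8.851 mg/L.
Cmax,ss = C₀/(1 − f) ≈ 8.851/0.2838 ≈ 31.187 mg/L.
Steady-state trough Cmin,ss = Cmax,ss·f ≈ 31.187 × 0.7162 ≈ 22.336 mg/L.
Trough 22.3 mg/L vs MEC 24 mg/L: subtherapeutic.

22.3 mg/L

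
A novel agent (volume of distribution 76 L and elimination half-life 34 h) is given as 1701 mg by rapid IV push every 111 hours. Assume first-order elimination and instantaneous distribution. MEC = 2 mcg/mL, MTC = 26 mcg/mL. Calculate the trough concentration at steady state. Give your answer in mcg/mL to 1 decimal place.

τ/t½ = 111/34 ≈ 3.2647, so fraction remaining f = (1/2)^(111/34) ≈ 0.1040.
Accumulation ratio R = 1/(1 − f) ≈ 1/0.8960 ≈ 1.1161.
Each bolus raises the concentration by D/Vd = 1701/76 ≈ 22.382 mcg/mL.
Cmax,ss = C₀/(1 − f) ≈ 22.382/0.8960 ≈ 24.980 mcg/mL.
Steady-state trough Cmin,ss = Cmax,ss·f ≈ 24.980 × 0.1040 ≈ 2.598 mcg/mL.
Trough 2.6 mcg/mL vs MEC 2 mcg/mL: adequate.

2.6 mcg/mL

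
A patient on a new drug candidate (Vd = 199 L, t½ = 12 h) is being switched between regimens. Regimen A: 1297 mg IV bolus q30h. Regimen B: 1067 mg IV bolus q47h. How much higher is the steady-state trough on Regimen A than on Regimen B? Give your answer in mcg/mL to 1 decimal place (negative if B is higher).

1.0 mcg/mL

Regimen A: f = (1/2)^(30/12) ≈ 0.1768; Cmin,ss = (1297/199)·f/(1−f) ≈ 1.400 mcg/mL.
Regimen B: f = (1/2)^(47/12) ≈ 0.0662; Cmin,ss = (1067/199)·f/(1−f) ≈ 0.380 mcg/mL.
Difference ≈ 1.400 − 0.380 ≈ 1.020 mcg/mL.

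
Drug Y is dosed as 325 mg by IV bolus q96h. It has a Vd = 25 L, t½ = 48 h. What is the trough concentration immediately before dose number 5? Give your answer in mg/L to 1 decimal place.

4.3 mg/L

f = (1/2)^(τ/t½) = (1/2)^(96/48) ≈ 0.2500.
C₀ = D/Vd = 325/25 ≈ 13.000 mg/L.
Before the 5th dose, 4 doses have been given. Superposition: Cmin = C₀·(f + f² + … + f^4).
≈ 13.000 × (0.2500 + 0.0625 + 0.0156 + 0.0039) ≈ 13.000 × 0.3320 ≈ 4.316 mg/L.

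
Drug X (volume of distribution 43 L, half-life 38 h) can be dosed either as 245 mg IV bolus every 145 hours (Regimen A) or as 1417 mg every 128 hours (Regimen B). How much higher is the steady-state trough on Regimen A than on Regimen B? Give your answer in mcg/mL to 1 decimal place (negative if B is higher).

-3.1 mcg/mL

Regimen A: f = (1/2)^(145/38) ≈ 0.0710; Cmin,ss = (245/43)·f/(1−f) ≈ 0.435 mcg/mL.
Regimen B: f = (1/2)^(128/38) ≈ 0.0968; Cmin,ss = (1417/43)·f/(1−f) ≈ 3.532 mcg/mL.
Difference ≈ 0.435 − 3.532 ≈ -3.097 mcg/mL.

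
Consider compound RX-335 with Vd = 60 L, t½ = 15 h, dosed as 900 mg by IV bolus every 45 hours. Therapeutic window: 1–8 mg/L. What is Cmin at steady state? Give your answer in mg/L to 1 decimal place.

τ = 45 h = 3 half-lives, so f = (1/2)^3 = 0.125.
Accumulation ratio R = 1/(1 − f) = 1/0.875 = 8/7.
Single-dose peak C₀ = D/Vd = 900/60 = 15 mg/L.
Steady-state peak Cmax,ss = C₀·R = 15 × 8/7 ≈ 17.143 mg/L.
Steady-state trough Cmin,ss = Cmax,ss·f ≈ 17.143 × 0.125 ≈ 2.143 mg/L.
Trough 2.1 mg/L vs MEC 1 mg/L: adequate.

2.1 mg/L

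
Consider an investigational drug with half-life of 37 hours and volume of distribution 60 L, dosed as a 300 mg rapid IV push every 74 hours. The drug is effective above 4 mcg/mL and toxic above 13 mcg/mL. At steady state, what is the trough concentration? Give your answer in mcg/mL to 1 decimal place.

1.7 mcg/mL

The dosing interval is 2 half-lives, so f = 2^(−2) = 0.25.
At steady state, R = 1/(1 − 0.25) = 4/3.
Single-dose peak C₀ = D/Vd = 300/60 = 5 mcg/mL.
Steady-state peak Cmax,ss = C₀·R = 5 × 4/3 ≈ 6.667 mcg/mL.
Steady-state trough Cmin,ss = Cmax,ss·f ≈ 6.667 × 0.25 ≈ 1.667 mcg/mL.
Trough 1.7 mcg/mL vs MEC 4 mcg/mL: subtherapeutic.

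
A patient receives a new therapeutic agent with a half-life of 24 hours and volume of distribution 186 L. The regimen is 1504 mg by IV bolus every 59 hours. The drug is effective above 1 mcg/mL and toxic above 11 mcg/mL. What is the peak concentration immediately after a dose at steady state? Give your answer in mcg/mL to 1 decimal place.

9.9 mcg/mL

τ/t½ = 59/24 ≈ 2.4583, so fraction remaining f = (1/2)^(59/24) ≈ 0.1820.
Accumulation ratio R = 1/(1 − f) ≈ 1/0.8180 ≈ 1.2225.
Each bolus raises the concentration by D/Vd = 1504/186 ≈ 8.086 mcg/mL.
Steady-state peak Cmax,ss = C₀·R ≈ 8.086 × 1.2225 ≈ 9.885 mcg/mL.
Peak 9.9 mcg/mL vs MTC 11 mcg/mL: below toxic threshold.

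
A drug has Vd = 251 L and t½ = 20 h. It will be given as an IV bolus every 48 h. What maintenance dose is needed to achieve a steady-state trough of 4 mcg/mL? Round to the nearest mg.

4295 mg

τ/t½ = 48/20 ≈ 2.4, so f = (1/2)^(48/20) ≈ 0.189465.
Cmin,ss = (D/Vd)·f/(1−f), so D = Cmin,ss·Vd·(1−f)/f.
D = 4 × 251 × (1−f)/f ≈ 4 × 251 × 4.27802 ≈ 4295.13 mg.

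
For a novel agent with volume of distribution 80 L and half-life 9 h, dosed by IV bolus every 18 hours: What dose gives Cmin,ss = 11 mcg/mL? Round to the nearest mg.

τ/t½ = 18/9 ≈ 2, so f = (1/2)^(18/9) ≈ 0.250000.
Cmin,ss = (D/Vd)·f/(1−f), so D = Cmin,ss·Vd·(1−f)/f.
D = 11 × 80 × (1−f)/f ≈ 11 × 80 × 3.00000 ≈ 2640.00 mg.

2640 mg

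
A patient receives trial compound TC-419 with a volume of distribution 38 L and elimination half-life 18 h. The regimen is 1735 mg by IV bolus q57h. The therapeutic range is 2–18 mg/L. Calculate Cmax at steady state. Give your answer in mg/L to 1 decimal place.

τ/t½ = 57/18 ≈ 3.1667, so fraction remaining f = (1/2)^(57/18) ≈ 0.1114.
At steady state, accumulation factor R = 1/(1 − e^(−kτ)) ≈ 1.1254.
Each bolus raises the concentration by D/Vd = 1735/38 ≈ 45.658 mg/L.
Steady-state peak Cmax,ss = C₀·R ≈ 45.658 × 1.1254 ≈ 51.384 mg/L.
Peak 51.4 mg/L vs MTC 18 mg/L: exceeds toxic threshold.

51.4 mg/L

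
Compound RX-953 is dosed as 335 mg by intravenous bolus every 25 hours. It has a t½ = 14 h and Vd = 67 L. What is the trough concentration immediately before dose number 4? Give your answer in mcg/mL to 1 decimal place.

f = (1/2)^(τ/t½) = (1/2)^(25/14) ≈ 0.2900.
C₀ = D/Vd = 335/67 ≈ 5.000 mcg/mL.
Before the 4th dose, 3 doses have been given. Superposition: Cmin = C₀·(f + f² + … + f^3).
≈ 5.000 × (0.2900 + 0.0841 + 0.0244) ≈ 5.000 × 0.3985 ≈ 1.993 mcg/mL.

2.0 mcg/mL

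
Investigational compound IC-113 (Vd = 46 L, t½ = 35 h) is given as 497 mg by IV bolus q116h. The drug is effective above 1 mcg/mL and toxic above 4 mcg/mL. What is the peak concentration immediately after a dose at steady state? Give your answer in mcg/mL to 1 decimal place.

12.0 mcg/mL

τ/t½ = 116/35 ≈ 3.3143, so fraction remaining f = (1/2)^(116/35) ≈ 0.1005.
At steady state, accumulation factor R = 1/(1 − e^(−kτ)) ≈ 1.1117.
Each bolus raises the concentration by D/Vd = 497/46 ≈ 10.804 mcg/mL.
Cmax,ss = C₀/(1 − f) ≈ 10.804/0.8995 ≈ 12.011 mcg/mL.
Peak 12.0 mcg/mL vs MTC 4 mcg/mL: exceeds toxic threshold.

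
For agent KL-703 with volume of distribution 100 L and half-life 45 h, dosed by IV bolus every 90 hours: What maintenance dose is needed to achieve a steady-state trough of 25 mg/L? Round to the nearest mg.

7500 mg

τ/t½ = 90/45 ≈ 2, so f = (1/2)^(90/45) ≈ 0.250000.
Cmin,ss = (D/Vd)·f/(1−f), so D = Cmin,ss·Vd·(1−f)/f.
D = 25 × 100 × (1−f)/f ≈ 25 × 100 × 3.00000 ≈ 7500.00 mg.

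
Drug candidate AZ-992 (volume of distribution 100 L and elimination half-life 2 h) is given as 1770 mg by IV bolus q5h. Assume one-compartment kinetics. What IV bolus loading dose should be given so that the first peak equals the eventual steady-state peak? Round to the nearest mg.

2150 mg

f = (1/2)^(5/2) ≈ 0.176777; accumulation ratio R = 1/(1−f) ≈ 1.21474.
Loading dose to hit Cmax,ss on first dose: D_load = D_maint·R ≈ 1770 × 1.21474 ≈ 2150.09 mg.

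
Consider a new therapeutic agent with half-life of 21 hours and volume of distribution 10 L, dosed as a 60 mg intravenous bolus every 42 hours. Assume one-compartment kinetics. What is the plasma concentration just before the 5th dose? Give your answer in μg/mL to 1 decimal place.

2.0 μg/mL

f = (1/2)^(τ/t½) = (1/2)^(42/21) ≈ 0.2500.
C₀ = D/Vd = 60/10 ≈ 6.000 μg/mL.
Before the 5th dose, 4 doses have been given. Superposition: Cmin = C₀·(f + f² + … + f^4).
≈ 6.000 × (0.2500 + 0.0625 + 0.0156 + 0.0039) ≈ 6.000 × 0.3320 ≈ 1.992 μg/mL.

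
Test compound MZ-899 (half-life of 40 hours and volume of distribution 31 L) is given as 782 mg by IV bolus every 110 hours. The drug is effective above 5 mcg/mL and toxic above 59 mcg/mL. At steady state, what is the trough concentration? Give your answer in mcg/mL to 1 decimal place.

4.4 mcg/mL

Over one 110-h interval, 110/40 ≈ 2.75 half-lives elapse, leaving f ≈ 0.1487 of each dose.
Accumulation ratio R = 1/(1 − f) ≈ 1/0.8513 ≈ 1.1747.
Single-dose peak C₀ = D/Vd = 782/31 ≈ 25.226 mcg/mL.
Steady-state peak Cmax,ss = C₀·R ≈ 25.226 × 1.1747 ≈ 29.633 mcg/mL.
One interval later, Cmin,ss = Cmax,ss·e^(−kτ) ≈ 29.633 × 0.1487 ≈ 4.406 mcg/mL.
Trough 4.4 mcg/mL vs MEC 5 mcg/mL: subtherapeutic.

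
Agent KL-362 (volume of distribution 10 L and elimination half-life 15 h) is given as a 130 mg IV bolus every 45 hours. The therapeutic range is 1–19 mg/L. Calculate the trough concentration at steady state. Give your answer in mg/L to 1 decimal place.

τ = 45 h = 3 half-lives, so f = (1/2)^3 = 0.125.
Accumulation ratio R = 1/(1 − f) = 1/0.875 = 8/7.
Single-dose peak C₀ = D/Vd = 130/10 = 13 mg/L.
Steady-state peak Cmax,ss = C₀·R = 13 × 8/7 ≈ 14.857 mg/L.
Steady-state trough Cmin,ss = Cmax,ss·f ≈ 14.857 × 0.125 ≈ 1.857 mg/L.
Trough 1.9 mg/L vs MEC 1 mg/L: adequate.

1.9 mg/L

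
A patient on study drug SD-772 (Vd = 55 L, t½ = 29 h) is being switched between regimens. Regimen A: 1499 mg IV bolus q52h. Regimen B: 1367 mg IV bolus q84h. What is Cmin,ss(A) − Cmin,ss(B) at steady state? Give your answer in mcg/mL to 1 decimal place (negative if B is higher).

7.2 mcg/mL

Regimen A: f = (1/2)^(52/29) ≈ 0.2886; Cmin,ss = (1499/55)·f/(1−f) ≈ 11.057 mcg/mL.
Regimen B: f = (1/2)^(84/29) ≈ 0.1343; Cmin,ss = (1367/55)·f/(1−f) ≈ 3.856 mcg/mL.
Difference ≈ 11.057 − 3.856 ≈ 7.201 mcg/mL.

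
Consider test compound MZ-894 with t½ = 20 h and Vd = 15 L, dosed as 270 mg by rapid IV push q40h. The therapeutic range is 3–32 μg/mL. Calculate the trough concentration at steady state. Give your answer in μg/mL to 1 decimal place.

The dosing interval is 2 half-lives, so f = 2^(−2) = 0.25.
At steady state, R = 1/(1 − 0.25) = 4/3.
Single-dose peak C₀ = D/Vd = 270/15 = 18 μg/mL.
Steady-state peak Cmax,ss = C₀·R = 18 × 4/3 ≈ 24.000 μg/mL.
Steady-state trough Cmin,ss = Cmax,ss·f ≈ 24.000 × 0.25 ≈ 6.000 μg/mL.
Trough 6.0 μg/mL vs MEC 3 μg/mL: adequate.

6.0 μg/mL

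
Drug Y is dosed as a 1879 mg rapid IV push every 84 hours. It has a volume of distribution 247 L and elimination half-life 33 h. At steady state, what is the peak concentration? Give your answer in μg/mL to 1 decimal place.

9.2 μg/mL

k = ln2/t½ = ln2/33 ≈ 0.021004 h⁻¹; fraction remaining f = e^(−kτ) = e^(−0.021004×84) ≈ 0.1713.
Accumulation ratio R = 1/(1 − f) ≈ 1/0.8287 ≈ 1.2067.
Single-dose peak C₀ = D/Vd = 1879/247 ≈ 7.607 μg/mL.
Steady-state peak Cmax,ss = C₀·R ≈ 7.607 × 1.2067 ≈ 9.179 μg/mL.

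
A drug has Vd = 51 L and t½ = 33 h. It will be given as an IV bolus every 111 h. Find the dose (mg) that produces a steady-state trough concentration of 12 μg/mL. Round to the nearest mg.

5688 mg

τ/t½ = 111/33 ≈ 3.3636, so f = (1/2)^(111/33) ≈ 0.097150.
Cmin,ss = (D/Vd)·f/(1−f), so D = Cmin,ss·Vd·(1−f)/f.
D = 12 × 51 × (1−f)/f ≈ 12 × 51 × 9.29336 ≈ 5687.54 mg.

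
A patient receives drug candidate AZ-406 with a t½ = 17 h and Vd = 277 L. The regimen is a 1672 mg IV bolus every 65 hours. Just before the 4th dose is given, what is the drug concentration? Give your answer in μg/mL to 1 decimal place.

0.5 μg/mL

f = (1/2)^(τ/t½) = (1/2)^(65/17) ≈ 0.0706.
C₀ = D/Vd = 1672/277 ≈ 6.036 μg/mL.
Before the 4th dose, 3 doses have been given. Superposition: Cmin = C₀·(f + f² + … + f^3).
≈ 6.036 × (0.0706 + 0.0050 + 0.0004) ≈ 6.036 × 0.0760 ≈ 0.459 μg/mL.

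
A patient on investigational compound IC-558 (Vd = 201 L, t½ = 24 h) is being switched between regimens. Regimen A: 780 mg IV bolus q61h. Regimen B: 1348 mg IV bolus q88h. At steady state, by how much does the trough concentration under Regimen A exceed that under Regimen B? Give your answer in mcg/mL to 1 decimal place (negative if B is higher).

Regimen A: f = (1/2)^(61/24) ≈ 0.1717; Cmin,ss = (780/201)·f/(1−f) ≈ 0.804 mcg/mL.
Regimen B: f = (1/2)^(88/24) ≈ 0.0787; Cmin,ss = (1348/201)·f/(1−f) ≈ 0.573 mcg/mL.
Difference ≈ 0.804 − 0.573 ≈ 0.231 mcg/mL.

0.2 mcg/mL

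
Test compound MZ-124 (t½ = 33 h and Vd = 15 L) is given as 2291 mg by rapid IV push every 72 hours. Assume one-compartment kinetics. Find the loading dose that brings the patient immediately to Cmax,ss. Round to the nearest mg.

2939 mg

f = (1/2)^(72/33) ≈ 0.220398; accumulation ratio R = 1/(1−f) ≈ 1.28271.
Loading dose to hit Cmax,ss on first dose: D_load = D_maint·R ≈ 2291 × 1.28271 ≈ 2938.69 mg.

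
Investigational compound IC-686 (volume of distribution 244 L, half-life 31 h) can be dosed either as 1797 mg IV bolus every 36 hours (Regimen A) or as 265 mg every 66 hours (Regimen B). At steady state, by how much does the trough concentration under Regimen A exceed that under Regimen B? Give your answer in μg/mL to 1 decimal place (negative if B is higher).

Regimen A: f = (1/2)^(36/31) ≈ 0.4471; Cmin,ss = (1797/244)·f/(1−f) ≈ 5.955 μg/mL.
Regimen B: f = (1/2)^(66/31) ≈ 0.2286; Cmin,ss = (265/244)·f/(1−f) ≈ 0.322 μg/mL.
Difference ≈ 5.955 − 0.322 ≈ 5.633 μg/mL.

5.6 μg/mL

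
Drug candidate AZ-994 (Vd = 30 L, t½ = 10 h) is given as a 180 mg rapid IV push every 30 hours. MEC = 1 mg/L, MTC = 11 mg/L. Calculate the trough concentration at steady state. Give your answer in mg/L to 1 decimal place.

0.9 mg/L

The dosing interval is 3 half-lives, so f = 2^(−3) = 0.125.
Accumulation ratio R = 1/(1 − f) = 1/0.875 = 8/7.
Single-dose peak C₀ = D/Vd = 180/30 = 6 mg/L.
Steady-state peak Cmax,ss = C₀·R = 6 × 8/7 ≈ 6.857 mg/L.
Steady-state trough Cmin,ss = Cmax,ss·f ≈ 6.857 × 0.125 ≈ 0.857 mg/L.
Trough 0.9 mg/L vs MEC 1 mg/L: subtherapeutic.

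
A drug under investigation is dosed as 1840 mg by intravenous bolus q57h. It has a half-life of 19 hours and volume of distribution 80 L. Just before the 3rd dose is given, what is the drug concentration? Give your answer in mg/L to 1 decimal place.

f = (1/2)^(τ/t½) = (1/2)^(57/19) ≈ 0.1250.
C₀ = D/Vd = 1840/80 ≈ 23.000 mg/L.
Before the 3rd dose, 2 doses have been given. Superposition: Cmin = C₀·(f + f²).
≈ 23.000 × (0.1250 + 0.0156) ≈ 23.000 × 0.1406 ≈ 3.234 mg/L.

3.2 mg/L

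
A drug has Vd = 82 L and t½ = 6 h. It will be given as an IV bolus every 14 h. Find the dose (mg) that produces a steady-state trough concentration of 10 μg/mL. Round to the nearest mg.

3313 mg

τ/t½ = 14/6 ≈ 2.3333, so f = (1/2)^(14/6) ≈ 0.198425.
Cmin,ss = (D/Vd)·f/(1−f), so D = Cmin,ss·Vd·(1−f)/f.
D = 10 × 82 × (1−f)/f ≈ 10 × 82 × 4.03969 ≈ 3312.55 mg.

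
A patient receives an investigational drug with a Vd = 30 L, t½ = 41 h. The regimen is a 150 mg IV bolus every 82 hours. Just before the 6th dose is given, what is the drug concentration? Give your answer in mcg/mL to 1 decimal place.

f = (1/2)^(τ/t½) = (1/2)^(82/41) ≈ 0.2500.
C₀ = D/Vd = 150/30 ≈ 5.000 mcg/mL.
Before the 6th dose, 5 doses have been given. Superposition: Cmin = C₀·(f + f² + … + f^5).
≈ 5.000 × (0.2500 + 0.0625 + 0.0156 + 0.0039 + 0.0010) ≈ 5.000 × 0.3330 ≈ 1.665 mcg/mL.

1.7 mcg/mL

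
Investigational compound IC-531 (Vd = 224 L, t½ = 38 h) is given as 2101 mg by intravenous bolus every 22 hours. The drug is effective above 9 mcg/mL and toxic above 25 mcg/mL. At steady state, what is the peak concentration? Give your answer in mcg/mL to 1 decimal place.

τ/t½ = 22/38 ≈ 0.57895, so fraction remaining f = (1/2)^(22/38) ≈ 0.6695.
At steady state, accumulation factor R = 1/(1 − e^(−kτ)) ≈ 3.0257.
Single-dose peak C₀ = D/Vd = 2101/224 ≈ 9.379 mcg/mL.
Steady-state peak Cmax,ss = C₀·R ≈ 9.379 × 3.0257 ≈ 28.378 mcg/mL.
Peak 28.4 mcg/mL vs MTC 25 mcg/mL: exceeds toxic threshold.

28.4 mcg/mL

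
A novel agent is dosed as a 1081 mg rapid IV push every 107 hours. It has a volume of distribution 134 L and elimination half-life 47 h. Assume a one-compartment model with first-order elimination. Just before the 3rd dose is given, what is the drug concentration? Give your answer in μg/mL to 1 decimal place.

f = (1/2)^(τ/t½) = (1/2)^(107/47) ≈ 0.2064.
C₀ = D/Vd = 1081/134 ≈ 8.067 μg/mL.
Before the 3rd dose, 2 doses have been given. Superposition: Cmin = C₀·(f + f²).
≈ 8.067 × (0.2064 + 0.0426) ≈ 8.067 × 0.2490 ≈ 2.009 μg/mL.

2.0 μg/mL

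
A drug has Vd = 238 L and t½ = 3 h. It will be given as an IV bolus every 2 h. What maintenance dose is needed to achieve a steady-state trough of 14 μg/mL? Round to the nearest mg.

τ/t½ = 2/3 ≈ 0.66667, so f = (1/2)^(2/3) ≈ 0.629961.
Cmin,ss = (D/Vd)·f/(1−f), so D = Cmin,ss·Vd·(1−f)/f.
D = 14 × 238 × (1−f)/f ≈ 14 × 238 × 0.58740 ≈ 1957.22 mg.

1957 mg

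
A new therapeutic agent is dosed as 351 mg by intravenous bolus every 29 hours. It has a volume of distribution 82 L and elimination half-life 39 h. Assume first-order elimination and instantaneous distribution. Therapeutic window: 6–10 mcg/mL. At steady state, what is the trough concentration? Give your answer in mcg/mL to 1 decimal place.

6.3 mcg/mL

τ/t½ = 29/39 ≈ 0.74359, so fraction remaining f = (1/2)^(29/39) ≈ 0.5973.
Accumulation ratio R = 1/(1 − f) ≈ 1/0.4027 ≈ 2.4832.
Single-dose peak C₀ = D/Vd = 351/82 ≈ 4.280 mcg/mL.
Cmax,ss = C₀/(1 − f) ≈ 4.280/0.4027 ≈ 10.628 mcg/mL.
Steady-state trough Cmin,ss = Cmax,ss·f ≈ 10.628 × 0.5973 ≈ 6.348 mcg/mL.
Trough 6.3 mcg/mL vs MEC 6 mcg/mL: adequate.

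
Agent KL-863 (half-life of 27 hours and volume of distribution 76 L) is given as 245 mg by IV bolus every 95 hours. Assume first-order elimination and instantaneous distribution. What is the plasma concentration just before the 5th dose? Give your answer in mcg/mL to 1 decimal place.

0.3 mcg/mL

f = (1/2)^(τ/t½) = (1/2)^(95/27) ≈ 0.0873.
C₀ = D/Vd = 245/76 ≈ 3.224 mcg/mL.
Before the 5th dose, 4 doses have been given. Superposition: Cmin = C₀·(f + f² + … + f^4).
≈ 3.224 × (0.0873 + 0.0076 + 0.0007 + 0.0001) ≈ 3.224 × 0.0957 ≈ 0.309 mcg/mL.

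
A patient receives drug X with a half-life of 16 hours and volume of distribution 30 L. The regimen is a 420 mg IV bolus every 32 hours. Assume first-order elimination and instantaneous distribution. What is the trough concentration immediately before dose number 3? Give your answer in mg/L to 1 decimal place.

4.4 mg/L

f = (1/2)^(τ/t½) = (1/2)^(32/16) ≈ 0.2500.
C₀ = D/Vd = 420/30 ≈ 14.000 mg/L.
Before the 3rd dose, 2 doses have been given. Superposition: Cmin = C₀·(f + f²).
≈ 14.000 × (0.2500 + 0.0625) ≈ 14.000 × 0.3125 ≈ 4.375 mg/L.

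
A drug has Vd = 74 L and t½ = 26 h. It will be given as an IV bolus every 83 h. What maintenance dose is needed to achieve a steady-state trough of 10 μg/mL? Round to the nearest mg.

τ/t½ = 83/26 ≈ 3.1923, so f = (1/2)^(83/26) ≈ 0.109401.
Cmin,ss = (D/Vd)·f/(1−f), so D = Cmin,ss·Vd·(1−f)/f.
D = 10 × 74 × (1−f)/f ≈ 10 × 74 × 8.14068 ≈ 6024.10 mg.

6024 mg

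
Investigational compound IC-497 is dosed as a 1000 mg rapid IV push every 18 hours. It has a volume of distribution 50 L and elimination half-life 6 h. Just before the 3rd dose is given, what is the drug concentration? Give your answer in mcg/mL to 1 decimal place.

f = (1/2)^(τ/t½) = (1/2)^(18/6) ≈ 0.1250.
C₀ = D/Vd = 1000/50 ≈ 20.000 mcg/mL.
Before the 3rd dose, 2 doses have been given. Superposition: Cmin = C₀·(f + f²).
≈ 20.000 × (0.1250 + 0.0156) ≈ 20.000 × 0.1406 ≈ 2.812 mcg/mL.

2.8 mcg/mL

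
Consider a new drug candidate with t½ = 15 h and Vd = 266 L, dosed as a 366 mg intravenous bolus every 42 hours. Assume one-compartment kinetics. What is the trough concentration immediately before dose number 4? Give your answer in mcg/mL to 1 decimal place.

0.2 mcg/mL

f = (1/2)^(τ/t½) = (1/2)^(42/15) ≈ 0.1436.
C₀ = D/Vd = 366/266 ≈ 1.376 mcg/mL.
Before the 4th dose, 3 doses have been given. Superposition: Cmin = C₀·(f + f² + … + f^3).
≈ 1.376 × (0.1436 + 0.0206 + 0.0030) ≈ 1.376 × 0.1672 ≈ 0.230 mcg/mL.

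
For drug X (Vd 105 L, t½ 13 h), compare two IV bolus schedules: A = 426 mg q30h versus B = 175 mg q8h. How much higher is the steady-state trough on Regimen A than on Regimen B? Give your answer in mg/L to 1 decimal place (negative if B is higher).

-2.1 mg/L

Regimen A: f = (1/2)^(30/13) ≈ 0.2020; Cmin,ss = (426/105)·f/(1−f) ≈ 1.027 mg/L.
Regimen B: f = (1/2)^(8/13) ≈ 0.6528; Cmin,ss = (175/105)·f/(1−f) ≈ 3.134 mg/L.
Difference ≈ 1.027 − 3.134 ≈ -2.107 mg/L.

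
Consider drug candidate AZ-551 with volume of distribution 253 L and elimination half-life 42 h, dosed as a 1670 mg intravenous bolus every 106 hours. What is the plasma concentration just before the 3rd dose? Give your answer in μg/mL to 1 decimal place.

1.3 μg/mL

f = (1/2)^(τ/t½) = (1/2)^(106/42) ≈ 0.1739.
C₀ = D/Vd = 1670/253 ≈ 6.601 μg/mL.
Before the 3rd dose, 2 doses have been given. Superposition: Cmin = C₀·(f + f²).
≈ 6.601 × (0.1739 + 0.0302) ≈ 6.601 × 0.2041 ≈ 1.347 μg/mL.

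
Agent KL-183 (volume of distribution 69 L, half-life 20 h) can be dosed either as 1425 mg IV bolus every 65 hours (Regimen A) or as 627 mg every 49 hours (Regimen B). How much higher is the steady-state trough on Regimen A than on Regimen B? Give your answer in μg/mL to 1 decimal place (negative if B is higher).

Regimen A: f = (1/2)^(65/20) ≈ 0.1051; Cmin,ss = (1425/69)·f/(1−f) ≈ 2.425 μg/mL.
Regimen B: f = (1/2)^(49/20) ≈ 0.1830; Cmin,ss = (627/69)·f/(1−f) ≈ 2.035 μg/mL.
Difference ≈ 2.425 − 2.035 ≈ 0.390 μg/mL.

0.4 μg/mL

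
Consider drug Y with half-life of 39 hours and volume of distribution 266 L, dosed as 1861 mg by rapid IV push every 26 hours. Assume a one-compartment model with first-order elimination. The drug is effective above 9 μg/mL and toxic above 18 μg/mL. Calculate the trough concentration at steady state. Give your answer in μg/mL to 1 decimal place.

11.9 μg/mL

k = ln2/t½ = ln2/39 ≈ 0.017773 h⁻¹; fraction remaining f = e^(−kτ) = e^(−0.017773×26) ≈ 0.6300.
Accumulation ratio R = 1/(1 − f) ≈ 1/0.3700 ≈ 2.7027.
Single-dose peak C₀ = D/Vd = 1861/266 ≈ 6.996 μg/mL.
Cmax,ss = C₀/(1 − f) ≈ 6.996/0.3700 ≈ 18.908 μg/mL.
One interval later, Cmin,ss = Cmax,ss·e^(−kτ) ≈ 18.908 × 0.6300 ≈ 11.912 μg/mL.
Trough 11.9 μg/mL vs MEC 9 μg/mL: adequate.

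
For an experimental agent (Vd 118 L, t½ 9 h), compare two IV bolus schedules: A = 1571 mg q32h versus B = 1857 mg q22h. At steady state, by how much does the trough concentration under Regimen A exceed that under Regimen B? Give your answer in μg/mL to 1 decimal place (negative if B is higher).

Regimen A: f = (1/2)^(32/9) ≈ 0.0850; Cmin,ss = (1571/118)·f/(1−f) ≈ 1.237 μg/mL.
Regimen B: f = (1/2)^(22/9) ≈ 0.1837; Cmin,ss = (1857/118)·f/(1−f) ≈ 3.542 μg/mL.
Difference ≈ 1.237 − 3.542 ≈ -2.305 μg/mL.

-2.3 μg/mL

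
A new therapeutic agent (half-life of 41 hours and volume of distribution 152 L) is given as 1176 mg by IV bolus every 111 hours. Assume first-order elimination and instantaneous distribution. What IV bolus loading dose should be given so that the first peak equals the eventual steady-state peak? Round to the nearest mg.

1389 mg

f = (1/2)^(111/41) ≈ 0.153115; accumulation ratio R = 1/(1−f) ≈ 1.18080.
Loading dose to hit Cmax,ss on first dose: D_load = D_maint·R ≈ 1176 × 1.18080 ≈ 1388.62 mg.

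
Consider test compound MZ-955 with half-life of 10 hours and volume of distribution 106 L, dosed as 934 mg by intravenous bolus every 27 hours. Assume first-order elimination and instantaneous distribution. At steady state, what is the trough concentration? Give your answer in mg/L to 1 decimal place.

1.6 mg/L

Over one 27-h interval, 27/10 ≈ 2.7 half-lives elapse, leaving f ≈ 0.1539 of each dose.
Single-dose peak C₀ = D/Vd = 934/106 ≈ 8.811 mg/L.
Steady-state trough Cmin,ss = C₀·f/(1−f) ≈ 8.811 × 0.1539/0.8461 ≈ 1.603 mg/L.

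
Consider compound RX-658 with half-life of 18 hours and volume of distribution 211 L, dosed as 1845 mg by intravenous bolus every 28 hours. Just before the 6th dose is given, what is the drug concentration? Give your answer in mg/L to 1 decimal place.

4.5 mg/L

f = (1/2)^(τ/t½) = (1/2)^(28/18) ≈ 0.3402.
C₀ = D/Vd = 1845/211 ≈ 8.744 mg/L.
Before the 6th dose, 5 doses have been given. Superposition: Cmin = C₀·(f + f² + … + f^5).
≈ 8.744 × (0.3402 + 0.1157 + 0.0394 + 0.0134 + 0.0046) ≈ 8.744 × 0.5133 ≈ 4.488 mg/L.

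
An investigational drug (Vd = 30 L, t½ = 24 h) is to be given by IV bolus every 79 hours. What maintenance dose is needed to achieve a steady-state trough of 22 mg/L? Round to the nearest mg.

τ/t½ = 79/24 ≈ 3.2917, so f = (1/2)^(79/24) ≈ 0.102120.
Cmin,ss = (D/Vd)·f/(1−f), so D = Cmin,ss·Vd·(1−f)/f.
D = 22 × 30 × (1−f)/f ≈ 22 × 30 × 8.79240 ≈ 5802.98 mg.

5803 mg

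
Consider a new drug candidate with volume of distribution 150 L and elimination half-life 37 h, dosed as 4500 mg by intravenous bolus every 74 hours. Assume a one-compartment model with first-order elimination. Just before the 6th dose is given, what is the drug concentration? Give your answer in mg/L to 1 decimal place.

10.0 mg/L

f = (1/2)^(τ/t½) = (1/2)^(74/37) ≈ 0.2500.
C₀ = D/Vd = 4500/150 ≈ 30.000 mg/L.
Before the 6th dose, 5 doses have been given. Superposition: Cmin = C₀·(f + f² + … + f^5).
≈ 30.000 × (0.2500 + 0.0625 + 0.0156 + 0.0039 + 0.0010) ≈ 30.000 × 0.3330 ≈ 9.990 mg/L.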